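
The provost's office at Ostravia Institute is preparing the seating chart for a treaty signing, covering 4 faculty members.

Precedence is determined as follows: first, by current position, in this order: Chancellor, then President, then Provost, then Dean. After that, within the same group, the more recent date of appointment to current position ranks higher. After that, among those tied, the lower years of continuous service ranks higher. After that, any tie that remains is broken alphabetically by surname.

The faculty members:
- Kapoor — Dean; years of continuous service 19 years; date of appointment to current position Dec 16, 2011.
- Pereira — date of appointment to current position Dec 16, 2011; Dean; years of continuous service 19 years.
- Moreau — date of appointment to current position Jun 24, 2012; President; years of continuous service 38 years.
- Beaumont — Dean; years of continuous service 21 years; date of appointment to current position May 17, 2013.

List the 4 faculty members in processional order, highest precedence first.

By current position: Moreau (President); then Beaumont, Kapoor and Pereira (Dean).
Among Beaumont, Kapoor and Pereira, by date of appointment to current position (later first): Beaumont (May 17, 2013) before Kapoor and Pereira (Dec 16, 2011).
Kapoor and Pereira both have years of continuous service 19 years, so the next rule applies.
Among Kapoor and Pereira, alphabetically by surname: Kapoor before Pereira.
Full order: Moreau, Beaumont, Kapoor, Pereira.

Moreau, Beaumont, Kapoor, Pereira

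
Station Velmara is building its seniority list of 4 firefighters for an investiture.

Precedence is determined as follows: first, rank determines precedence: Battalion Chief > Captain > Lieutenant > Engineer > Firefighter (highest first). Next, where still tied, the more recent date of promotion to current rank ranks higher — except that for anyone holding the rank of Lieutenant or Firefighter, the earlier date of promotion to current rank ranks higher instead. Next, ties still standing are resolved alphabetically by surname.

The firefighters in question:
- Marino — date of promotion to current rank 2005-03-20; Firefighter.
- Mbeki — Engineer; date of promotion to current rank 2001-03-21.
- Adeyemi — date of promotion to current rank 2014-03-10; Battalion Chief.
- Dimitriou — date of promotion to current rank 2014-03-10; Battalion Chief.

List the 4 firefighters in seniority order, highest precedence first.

Adeyemi, Dimitriou, Mbeki, Marino

By rank: Adeyemi and Dimitriou (Battalion Chief); then Mbeki (Engineer); then Marino (Firefighter).
Adeyemi and Dimitriou both have date of promotion to current rank 2014-03-10, so the next rule applies.
Among Adeyemi and Dimitriou, alphabetically by surname: Adeyemi before Dimitriou.
Full order: Adeyemi, Dimitriou, Mbeki, Marino.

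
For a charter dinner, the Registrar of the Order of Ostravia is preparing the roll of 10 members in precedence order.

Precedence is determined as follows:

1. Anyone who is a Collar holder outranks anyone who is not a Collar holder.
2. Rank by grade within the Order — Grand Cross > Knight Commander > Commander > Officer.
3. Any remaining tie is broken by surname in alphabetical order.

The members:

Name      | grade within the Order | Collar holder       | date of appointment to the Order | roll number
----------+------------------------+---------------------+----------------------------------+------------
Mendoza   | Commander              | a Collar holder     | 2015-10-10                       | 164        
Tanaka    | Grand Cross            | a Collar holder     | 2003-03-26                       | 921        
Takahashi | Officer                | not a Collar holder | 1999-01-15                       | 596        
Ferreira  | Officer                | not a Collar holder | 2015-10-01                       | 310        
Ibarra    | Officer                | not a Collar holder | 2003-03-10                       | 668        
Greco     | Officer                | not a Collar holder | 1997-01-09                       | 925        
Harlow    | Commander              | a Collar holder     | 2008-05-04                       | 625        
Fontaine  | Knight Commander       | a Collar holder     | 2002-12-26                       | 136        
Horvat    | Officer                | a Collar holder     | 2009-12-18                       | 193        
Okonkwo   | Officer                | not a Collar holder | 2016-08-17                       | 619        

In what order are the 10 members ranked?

By the first rule: Tanaka, Fontaine, Harlow, Mendoza and Horvat (each a Collar holder); then Ferreira, Greco, Ibarra, Okonkwo and Takahashi (each not a Collar holder).
Among Tanaka, Fontaine, Harlow, Mendoza and Horvat, by grade within the Order: Tanaka (Grand Cross) before Fontaine (Knight Commander) before Harlow and Mendoza (Commander) before Horvat (Officer).
Among Harlow and Mendoza, alphabetically by surname: Harlow before Mendoza.
Ferreira, Greco, Ibarra, Okonkwo and Takahashi are each Officer, so the next rule applies.
Among Ferreira, Greco, Ibarra, Okonkwo and Takahashi, alphabetically by surname: Ferreira before Greco before Ibarra before Okonkwo before Takahashi.
Full order: Tanaka, Fontaine, Harlow, Mendoza, Horvat, Ferreira, Greco, Ibarra, Okonkwo, Takahashi.

Tanaka, Fontaine, Harlow, Mendoza, Horvat, Ferreira, Greco, Ibarra, Okonkwo, Takahashi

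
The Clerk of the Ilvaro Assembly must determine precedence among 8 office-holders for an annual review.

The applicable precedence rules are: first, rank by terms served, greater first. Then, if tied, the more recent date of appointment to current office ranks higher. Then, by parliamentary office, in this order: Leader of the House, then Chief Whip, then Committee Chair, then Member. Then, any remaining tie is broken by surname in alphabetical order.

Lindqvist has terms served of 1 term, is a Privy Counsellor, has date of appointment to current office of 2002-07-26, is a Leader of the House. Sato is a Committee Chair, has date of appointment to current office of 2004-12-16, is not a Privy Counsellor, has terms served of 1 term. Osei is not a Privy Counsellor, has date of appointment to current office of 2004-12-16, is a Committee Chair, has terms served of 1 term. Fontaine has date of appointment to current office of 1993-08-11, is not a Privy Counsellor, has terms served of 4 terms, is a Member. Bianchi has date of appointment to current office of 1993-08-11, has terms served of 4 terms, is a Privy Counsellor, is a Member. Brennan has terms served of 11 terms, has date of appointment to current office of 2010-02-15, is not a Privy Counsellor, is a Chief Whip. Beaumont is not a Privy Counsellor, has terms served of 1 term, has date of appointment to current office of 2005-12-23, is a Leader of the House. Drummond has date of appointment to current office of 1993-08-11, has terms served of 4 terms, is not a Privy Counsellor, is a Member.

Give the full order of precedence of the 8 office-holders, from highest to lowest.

By terms served (higher first): Brennan (11 terms); then Bianchi, Drummond and Fontaine (each 4 terms); then Beaumont, Osei, Sato and Lindqvist (each 1 term).
Bianchi, Drummond and Fontaine all have date of appointment to current office 1993-08-11, so the next rule applies.
Bianchi, Drummond and Fontaine are each Member, so the next rule applies.
Among Bianchi, Drummond and Fontaine, alphabetically by surname: Bianchi before Drummond before Fontaine.
Among Beaumont, Osei, Sato and Lindqvist, by date of appointment to current office (later first): Beaumont (2005-12-23) before Osei and Sato (2004-12-16) before Lindqvist (2002-07-26).
Osei and Sato are each Committee Chair, so the next rule applies.
Among Osei and Sato, alphabetically by surname: Osei before Sato.
Full order: Brennan, Bianchi, Drummond, Fontaine, Beaumont, Osei, Sato, Lindqvist.

Brennan, Bianchi, Drummond, Fontaine, Beaumont, Osei, Sato, Lindqvist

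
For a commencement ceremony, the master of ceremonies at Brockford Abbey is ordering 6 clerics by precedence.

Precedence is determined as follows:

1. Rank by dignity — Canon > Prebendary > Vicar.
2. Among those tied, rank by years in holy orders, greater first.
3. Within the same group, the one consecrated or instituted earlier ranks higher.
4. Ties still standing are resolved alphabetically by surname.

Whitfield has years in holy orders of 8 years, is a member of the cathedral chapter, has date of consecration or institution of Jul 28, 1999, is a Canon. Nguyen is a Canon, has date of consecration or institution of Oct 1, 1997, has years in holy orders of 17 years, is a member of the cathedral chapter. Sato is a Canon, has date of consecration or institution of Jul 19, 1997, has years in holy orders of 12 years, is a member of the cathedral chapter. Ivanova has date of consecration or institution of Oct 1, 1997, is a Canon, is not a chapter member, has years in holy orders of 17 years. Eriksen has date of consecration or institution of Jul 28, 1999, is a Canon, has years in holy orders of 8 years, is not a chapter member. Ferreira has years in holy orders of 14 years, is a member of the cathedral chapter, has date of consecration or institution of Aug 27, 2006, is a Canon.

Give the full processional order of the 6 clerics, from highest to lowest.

Ivanova, Nguyen, Ferreira, Sato, Eriksen, Whitfield

By dignity: Ivanova, Nguyen, Ferreira, Sato, Eriksen and Whitfield (Canon).
Among Ivanova, Nguyen, Ferreira, Sato, Eriksen and Whitfield, by years in holy orders (higher first): Ivanova and Nguyen (17 years) before Ferreira (14 years) before Sato (12 years) before Eriksen and Whitfield (8 years).
Ivanova and Nguyen both have date of consecration or institution Oct 1, 1997, so the next rule applies.
Among Ivanova and Nguyen, alphabetically by surname: Ivanova before Nguyen.
Eriksen and Whitfield both have date of consecration or institution Jul 28, 1999, so the next rule applies.
Among Eriksen and Whitfield, alphabetically by surname: Eriksen before Whitfield.
Full order: Ivanova, Nguyen, Ferreira, Sato, Eriksen, Whitfield.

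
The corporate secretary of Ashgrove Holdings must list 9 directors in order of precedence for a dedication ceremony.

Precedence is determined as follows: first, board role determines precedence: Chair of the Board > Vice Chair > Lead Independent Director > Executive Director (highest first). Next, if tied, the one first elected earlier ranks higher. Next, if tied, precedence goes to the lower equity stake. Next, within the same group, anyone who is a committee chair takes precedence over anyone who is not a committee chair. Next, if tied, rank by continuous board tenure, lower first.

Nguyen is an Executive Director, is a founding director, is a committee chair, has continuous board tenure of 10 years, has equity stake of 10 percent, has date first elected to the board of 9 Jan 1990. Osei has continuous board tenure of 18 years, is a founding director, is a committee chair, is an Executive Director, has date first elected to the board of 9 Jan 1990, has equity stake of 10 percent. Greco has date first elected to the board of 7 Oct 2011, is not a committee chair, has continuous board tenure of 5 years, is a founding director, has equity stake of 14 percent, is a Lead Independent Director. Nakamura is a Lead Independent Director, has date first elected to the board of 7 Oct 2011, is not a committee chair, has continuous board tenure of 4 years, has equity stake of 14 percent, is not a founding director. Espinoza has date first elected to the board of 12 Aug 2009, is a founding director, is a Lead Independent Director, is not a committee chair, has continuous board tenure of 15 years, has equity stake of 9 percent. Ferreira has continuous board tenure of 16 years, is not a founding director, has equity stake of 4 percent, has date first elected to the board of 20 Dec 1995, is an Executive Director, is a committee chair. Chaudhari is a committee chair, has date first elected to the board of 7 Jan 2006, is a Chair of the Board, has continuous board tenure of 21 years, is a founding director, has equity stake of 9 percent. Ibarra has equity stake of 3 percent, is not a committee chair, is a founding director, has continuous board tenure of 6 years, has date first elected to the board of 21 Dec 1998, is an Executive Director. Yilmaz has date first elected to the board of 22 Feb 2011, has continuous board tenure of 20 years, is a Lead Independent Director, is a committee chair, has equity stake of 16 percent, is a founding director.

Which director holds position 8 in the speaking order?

By board role: Chaudhari (Chair of the Board); then Espinoza, Yilmaz, Nakamura and Greco (Lead Independent Director); then Nguyen, Osei, Ferreira and Ibarra (Executive Director).
Among Espinoza, Yilmaz, Nakamura and Greco, by date first elected to the board (earlier first): Espinoza (12 Aug 2009) before Yilmaz (22 Feb 2011) before Nakamura and Greco (7 Oct 2011).
Nakamura and Greco both have equity stake 14 percent, so the next rule applies.
Nakamura and Greco are each not a committee chair, so the next rule applies.
Among Nakamura and Greco, by continuous board tenure (lower first): Nakamura (4 years) before Greco (5 years).
Among Nguyen, Osei, Ferreira and Ibarra, by date first elected to the board (earlier first): Nguyen and Osei (9 Jan 1990) before Ferreira (20 Dec 1995) before Ibarra (21 Dec 1998).
Nguyen and Osei both have equity stake 10 percent, so the next rule applies.
Nguyen and Osei are each a committee chair, so the next rule applies.
Among Nguyen and Osei, by continuous board tenure (lower first): Nguyen (10 years) before Osei (18 years).
Order: Chaudhari, Espinoza, Yilmaz, Nakamura, Greco, Nguyen, Osei, Ferreira, Ibarra.

Ferreira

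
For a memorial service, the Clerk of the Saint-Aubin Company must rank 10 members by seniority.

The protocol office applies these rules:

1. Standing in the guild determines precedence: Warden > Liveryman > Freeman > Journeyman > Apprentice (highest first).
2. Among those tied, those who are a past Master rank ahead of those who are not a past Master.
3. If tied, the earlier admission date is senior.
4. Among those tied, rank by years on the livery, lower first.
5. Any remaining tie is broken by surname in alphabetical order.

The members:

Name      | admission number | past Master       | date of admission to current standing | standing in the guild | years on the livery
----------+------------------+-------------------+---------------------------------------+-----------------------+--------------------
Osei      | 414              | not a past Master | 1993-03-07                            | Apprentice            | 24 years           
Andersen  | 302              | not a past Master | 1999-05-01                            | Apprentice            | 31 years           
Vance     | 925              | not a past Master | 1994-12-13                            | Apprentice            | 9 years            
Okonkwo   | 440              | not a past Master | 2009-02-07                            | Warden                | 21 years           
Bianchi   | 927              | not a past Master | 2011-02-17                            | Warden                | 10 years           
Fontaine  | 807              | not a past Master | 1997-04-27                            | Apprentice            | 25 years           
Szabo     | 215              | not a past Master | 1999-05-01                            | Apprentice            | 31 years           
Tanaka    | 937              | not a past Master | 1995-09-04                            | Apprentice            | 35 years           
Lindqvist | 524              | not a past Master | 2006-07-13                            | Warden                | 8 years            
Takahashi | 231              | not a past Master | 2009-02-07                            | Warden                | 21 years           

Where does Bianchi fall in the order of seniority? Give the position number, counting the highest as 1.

4

By standing in the guild: Lindqvist, Okonkwo, Takahashi and Bianchi (Warden); then Osei, Vance, Tanaka, Fontaine, Andersen and Szabo (Apprentice).
Lindqvist, Okonkwo, Takahashi and Bianchi are each not a past Master, so the next rule applies.
Among Lindqvist, Okonkwo, Takahashi and Bianchi, by date of admission to current standing (earlier first): Lindqvist (2006-07-13) before Okonkwo and Takahashi (2009-02-07) before Bianchi (2011-02-17).
Okonkwo and Takahashi both have years on the livery 21 years, so the next rule applies.
Among Okonkwo and Takahashi, alphabetically by surname: Okonkwo before Takahashi.
Osei, Vance, Tanaka, Fontaine, Andersen and Szabo are each not a past Master, so the next rule applies.
Among Osei, Vance, Tanaka, Fontaine, Andersen and Szabo, by date of admission to current standing (earlier first): Osei (1993-03-07) before Vance (1994-12-13) before Tanaka (1995-09-04) before Fontaine (1997-04-27) before Andersen and Szabo (1999-05-01).
Andersen and Szabo both have years on the livery 31 years, so the next rule applies.
Among Andersen and Szabo, alphabetically by surname: Andersen before Szabo.
Order: Lindqvist, Okonkwo, Takahashi, Bianchi, Osei, Vance, Tanaka, Fontaine, Andersen, Szabo. So position 4.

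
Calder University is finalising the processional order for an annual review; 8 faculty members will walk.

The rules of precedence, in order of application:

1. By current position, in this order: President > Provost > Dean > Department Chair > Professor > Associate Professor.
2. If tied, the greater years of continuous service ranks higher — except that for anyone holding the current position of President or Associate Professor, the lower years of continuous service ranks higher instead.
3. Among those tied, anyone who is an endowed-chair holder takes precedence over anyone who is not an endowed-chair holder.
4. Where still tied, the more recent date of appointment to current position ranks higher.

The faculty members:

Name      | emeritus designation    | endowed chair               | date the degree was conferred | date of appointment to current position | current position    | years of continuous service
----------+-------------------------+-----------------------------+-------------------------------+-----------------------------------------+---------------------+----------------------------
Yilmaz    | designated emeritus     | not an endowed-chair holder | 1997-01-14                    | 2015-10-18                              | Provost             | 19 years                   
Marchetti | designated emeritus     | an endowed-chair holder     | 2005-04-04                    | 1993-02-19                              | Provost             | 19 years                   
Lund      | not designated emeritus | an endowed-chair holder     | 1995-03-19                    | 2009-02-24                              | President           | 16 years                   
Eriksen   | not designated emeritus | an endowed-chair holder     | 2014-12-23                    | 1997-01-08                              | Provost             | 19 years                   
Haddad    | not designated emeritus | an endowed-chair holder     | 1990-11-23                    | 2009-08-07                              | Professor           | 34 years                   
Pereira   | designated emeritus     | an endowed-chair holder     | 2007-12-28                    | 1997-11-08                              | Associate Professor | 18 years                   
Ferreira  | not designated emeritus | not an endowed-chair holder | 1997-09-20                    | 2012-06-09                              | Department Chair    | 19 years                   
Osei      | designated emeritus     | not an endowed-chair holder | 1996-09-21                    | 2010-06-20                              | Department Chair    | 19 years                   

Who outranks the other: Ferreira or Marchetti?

By current position: Lund (President); then Eriksen, Marchetti and Yilmaz (Provost); then Ferreira and Osei (Department Chair); then Haddad (Professor); then Pereira (Associate Professor).
Eriksen, Marchetti and Yilmaz all have years of continuous service 19 years, so the next rule applies.
Among Eriksen, Marchetti and Yilmaz, an endowed-chair holder before not an endowed-chair holder: Eriksen and Marchetti (an endowed-chair holder) before Yilmaz (not an endowed-chair holder).
Among Eriksen and Marchetti, by date of appointment to current position (later first): Eriksen (1997-01-08) before Marchetti (1993-02-19).
Ferreira and Osei both have years of continuous service 19 years, so the next rule applies.
Ferreira and Osei are each not an endowed-chair holder, so the next rule applies.
Among Ferreira and Osei, by date of appointment to current position (later first): Ferreira (2012-06-09) before Osei (2010-06-20).
So Marchetti takes precedence.

Marchetti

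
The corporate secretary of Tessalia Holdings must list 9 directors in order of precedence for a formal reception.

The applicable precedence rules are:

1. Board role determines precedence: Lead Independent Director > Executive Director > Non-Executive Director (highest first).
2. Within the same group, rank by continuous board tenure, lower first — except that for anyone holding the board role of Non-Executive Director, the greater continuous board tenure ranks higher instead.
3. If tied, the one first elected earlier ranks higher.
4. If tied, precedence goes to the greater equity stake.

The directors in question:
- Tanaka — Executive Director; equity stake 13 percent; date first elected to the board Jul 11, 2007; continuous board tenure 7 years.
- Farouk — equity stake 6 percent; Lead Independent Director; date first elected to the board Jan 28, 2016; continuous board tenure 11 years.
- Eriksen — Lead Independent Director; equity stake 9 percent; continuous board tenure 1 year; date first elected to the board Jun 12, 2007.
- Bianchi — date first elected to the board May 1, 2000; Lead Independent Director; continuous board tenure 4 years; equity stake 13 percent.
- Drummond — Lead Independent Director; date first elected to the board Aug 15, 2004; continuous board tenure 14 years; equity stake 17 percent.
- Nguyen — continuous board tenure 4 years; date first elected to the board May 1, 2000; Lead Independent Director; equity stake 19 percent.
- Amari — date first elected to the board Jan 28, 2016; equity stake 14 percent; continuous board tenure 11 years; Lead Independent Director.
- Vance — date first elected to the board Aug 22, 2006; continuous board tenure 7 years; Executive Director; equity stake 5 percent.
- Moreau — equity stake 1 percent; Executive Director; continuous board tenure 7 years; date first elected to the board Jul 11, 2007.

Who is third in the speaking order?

Bianchi

By board role: Eriksen, Nguyen, Bianchi, Amari, Farouk and Drummond (Lead Independent Director); then Vance, Tanaka and Moreau (Executive Director).
Among Eriksen, Nguyen, Bianchi, Amari, Farouk and Drummond, by continuous board tenure (lower first): Eriksen (1 year) before Nguyen and Bianchi (4 years) before Amari and Farouk (11 years) before Drummond (14 years).
Nguyen and Bianchi both have date first elected to the board May 1, 2000, so the next rule applies.
Among Nguyen and Bianchi, by equity stake (higher first): Nguyen (19 percent) before Bianchi (13 percent).
Amari and Farouk both have date first elected to the board Jan 28, 2016, so the next rule applies.
Among Amari and Farouk, by equity stake (higher first): Amari (14 percent) before Farouk (6 percent).
Vance, Tanaka and Moreau all have continuous board tenure 7 years, so the next rule applies.
Among Vance, Tanaka and Moreau, by date first elected to the board (earlier first): Vance (Aug 22, 2006) before Tanaka and Moreau (Jul 11, 2007).
Among Tanaka and Moreau, by equity stake (higher first): Tanaka (13 percent) before Moreau (1 percent).
Order: Eriksen, Nguyen, Bianchi, Amari, Farouk, Drummond, Vance, Tanaka, Moreau.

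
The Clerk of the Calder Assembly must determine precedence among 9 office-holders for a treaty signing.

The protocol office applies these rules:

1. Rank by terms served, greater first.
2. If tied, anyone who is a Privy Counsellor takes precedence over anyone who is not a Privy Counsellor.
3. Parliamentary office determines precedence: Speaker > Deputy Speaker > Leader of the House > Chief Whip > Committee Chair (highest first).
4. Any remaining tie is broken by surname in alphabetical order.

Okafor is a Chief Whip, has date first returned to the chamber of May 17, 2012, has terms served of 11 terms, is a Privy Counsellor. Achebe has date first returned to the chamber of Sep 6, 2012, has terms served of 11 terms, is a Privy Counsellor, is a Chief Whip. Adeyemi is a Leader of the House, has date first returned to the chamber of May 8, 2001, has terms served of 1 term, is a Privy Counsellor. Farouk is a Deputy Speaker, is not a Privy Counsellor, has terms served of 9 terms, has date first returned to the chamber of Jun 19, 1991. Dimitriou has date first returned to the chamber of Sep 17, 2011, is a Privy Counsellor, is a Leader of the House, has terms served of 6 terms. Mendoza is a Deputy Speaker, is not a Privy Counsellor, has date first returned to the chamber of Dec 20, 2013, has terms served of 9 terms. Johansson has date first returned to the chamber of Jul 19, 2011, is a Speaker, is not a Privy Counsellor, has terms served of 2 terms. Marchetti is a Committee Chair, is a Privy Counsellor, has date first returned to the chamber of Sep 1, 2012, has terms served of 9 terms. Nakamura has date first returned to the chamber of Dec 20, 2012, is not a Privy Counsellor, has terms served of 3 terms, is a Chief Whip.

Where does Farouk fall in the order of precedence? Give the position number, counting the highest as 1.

4

By terms served (higher first): Achebe and Okafor (both 11 terms); then Marchetti, Farouk and Mendoza (each 9 terms); then Dimitriou (6 terms); then Nakamura (3 terms); then Johansson (2 terms); then Adeyemi (1 term).
Achebe and Okafor are each a Privy Counsellor, so the next rule applies.
Achebe and Okafor are each Chief Whip, so the next rule applies.
Among Achebe and Okafor, alphabetically by surname: Achebe before Okafor.
Among Marchetti, Farouk and Mendoza, a Privy Counsellor before not a Privy Counsellor: Marchetti (a Privy Counsellor) before Farouk and Mendoza (not a Privy Counsellor).
Farouk and Mendoza are each Deputy Speaker, so the next rule applies.
Among Farouk and Mendoza, alphabetically by surname: Farouk before Mendoza.
Order: Achebe, Okafor, Marchetti, Farouk, Mendoza, Dimitriou, Nakamura, Johansson, Adeyemi. So position 4.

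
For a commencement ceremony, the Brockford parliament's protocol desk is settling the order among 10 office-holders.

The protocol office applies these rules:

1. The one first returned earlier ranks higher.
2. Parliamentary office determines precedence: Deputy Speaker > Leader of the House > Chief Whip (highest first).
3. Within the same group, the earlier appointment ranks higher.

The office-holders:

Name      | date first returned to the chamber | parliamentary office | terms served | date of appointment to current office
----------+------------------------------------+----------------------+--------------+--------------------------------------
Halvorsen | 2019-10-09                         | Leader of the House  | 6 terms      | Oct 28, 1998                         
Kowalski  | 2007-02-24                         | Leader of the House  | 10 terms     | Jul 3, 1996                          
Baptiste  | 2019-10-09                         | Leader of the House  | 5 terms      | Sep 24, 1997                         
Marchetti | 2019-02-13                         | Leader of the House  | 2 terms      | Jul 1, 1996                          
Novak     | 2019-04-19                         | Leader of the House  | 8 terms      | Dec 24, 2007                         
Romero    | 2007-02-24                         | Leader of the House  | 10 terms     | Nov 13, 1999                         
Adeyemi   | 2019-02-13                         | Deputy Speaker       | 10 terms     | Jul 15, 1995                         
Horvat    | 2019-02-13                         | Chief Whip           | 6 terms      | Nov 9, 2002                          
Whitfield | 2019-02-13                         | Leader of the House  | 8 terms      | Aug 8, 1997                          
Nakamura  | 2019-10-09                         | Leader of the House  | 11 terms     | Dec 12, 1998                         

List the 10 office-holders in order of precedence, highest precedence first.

By date first returned to the chamber (earlier first): Kowalski and Romero (both 2007-02-24); then Adeyemi, Marchetti, Whitfield and Horvat (each 2019-02-13); then Novak (2019-04-19); then Baptiste, Halvorsen and Nakamura (each 2019-10-09).
Kowalski and Romero are each Leader of the House, so the next rule applies.
Among Kowalski and Romero, by date of appointment to current office (earlier first): Kowalski (Jul 3, 1996) before Romero (Nov 13, 1999).
Among Adeyemi, Marchetti, Whitfield and Horvat, by parliamentary office: Adeyemi (Deputy Speaker) before Marchetti and Whitfield (Leader of the House) before Horvat (Chief Whip).
Among Marchetti and Whitfield, by date of appointment to current office (earlier first): Marchetti (Jul 1, 1996) before Whitfield (Aug 8, 1997).
Baptiste, Halvorsen and Nakamura are each Leader of the House, so the next rule applies.
Among Baptiste, Halvorsen and Nakamura, by date of appointment to current office (earlier first): Baptiste (Sep 24, 1997) before Halvorsen (Oct 28, 1998) before Nakamura (Dec 12, 1998).
Full order: Kowalski, Romero, Adeyemi, Marchetti, Whitfield, Horvat, Novak, Baptiste, Halvorsen, Nakamura.

Kowalski, Romero, Adeyemi, Marchetti, Whitfield, Horvat, Novak, Baptiste, Halvorsen, Nakamura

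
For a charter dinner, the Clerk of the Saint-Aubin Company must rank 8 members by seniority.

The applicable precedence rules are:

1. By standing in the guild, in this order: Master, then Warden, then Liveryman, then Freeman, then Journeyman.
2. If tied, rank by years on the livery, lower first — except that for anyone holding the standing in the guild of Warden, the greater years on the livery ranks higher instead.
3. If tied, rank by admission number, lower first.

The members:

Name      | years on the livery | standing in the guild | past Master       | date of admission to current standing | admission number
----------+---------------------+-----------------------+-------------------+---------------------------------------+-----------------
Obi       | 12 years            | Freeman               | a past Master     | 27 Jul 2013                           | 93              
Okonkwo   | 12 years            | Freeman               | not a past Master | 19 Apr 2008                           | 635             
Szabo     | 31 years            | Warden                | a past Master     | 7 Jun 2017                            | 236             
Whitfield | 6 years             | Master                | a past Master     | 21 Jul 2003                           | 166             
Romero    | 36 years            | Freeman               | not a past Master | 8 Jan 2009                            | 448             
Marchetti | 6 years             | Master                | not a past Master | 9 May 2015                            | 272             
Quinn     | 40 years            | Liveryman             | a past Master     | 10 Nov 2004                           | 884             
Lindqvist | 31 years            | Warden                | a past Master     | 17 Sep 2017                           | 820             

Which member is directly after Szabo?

Lindqvist

By standing in the guild: Whitfield and Marchetti (Master); then Szabo and Lindqvist (Warden); then Quinn (Liveryman); then Obi, Okonkwo and Romero (Freeman).
Whitfield and Marchetti both have years on the livery 6 years, so the next rule applies.
Among Whitfield and Marchetti, by admission number (lower first): Whitfield (166) before Marchetti (272).
Szabo and Lindqvist both have years on the livery 31 years, so the next rule applies.
Among Szabo and Lindqvist, by admission number (lower first): Szabo (236) before Lindqvist (820).
Among Obi, Okonkwo and Romero, by years on the livery (lower first): Obi and Okonkwo (12 years) before Romero (36 years).
Among Obi and Okonkwo, by admission number (lower first): Obi (93) before Okonkwo (635).
Order: Whitfield, Marchetti, Szabo, Lindqvist, Quinn, Obi, Okonkwo, Romero.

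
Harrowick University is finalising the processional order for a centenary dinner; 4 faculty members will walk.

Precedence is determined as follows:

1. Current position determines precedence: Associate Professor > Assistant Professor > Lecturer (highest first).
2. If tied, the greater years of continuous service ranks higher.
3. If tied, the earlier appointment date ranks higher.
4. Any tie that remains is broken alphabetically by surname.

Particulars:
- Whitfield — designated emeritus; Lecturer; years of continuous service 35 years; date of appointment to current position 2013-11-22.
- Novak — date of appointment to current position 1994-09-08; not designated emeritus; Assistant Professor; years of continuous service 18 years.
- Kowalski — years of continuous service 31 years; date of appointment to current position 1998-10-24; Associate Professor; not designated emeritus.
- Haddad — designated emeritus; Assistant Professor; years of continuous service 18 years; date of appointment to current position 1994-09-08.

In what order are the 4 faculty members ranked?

Kowalski, Haddad, Novak, Whitfield

By current position: Kowalski (Associate Professor); then Haddad and Novak (Assistant Professor); then Whitfield (Lecturer).
Haddad and Novak both have years of continuous service 18 years, so the next rule applies.
Haddad and Novak both have date of appointment to current position 1994-09-08, so the next rule applies.
Among Haddad and Novak, alphabetically by surname: Haddad before Novak.
Full order: Kowalski, Haddad, Novak, Whitfield.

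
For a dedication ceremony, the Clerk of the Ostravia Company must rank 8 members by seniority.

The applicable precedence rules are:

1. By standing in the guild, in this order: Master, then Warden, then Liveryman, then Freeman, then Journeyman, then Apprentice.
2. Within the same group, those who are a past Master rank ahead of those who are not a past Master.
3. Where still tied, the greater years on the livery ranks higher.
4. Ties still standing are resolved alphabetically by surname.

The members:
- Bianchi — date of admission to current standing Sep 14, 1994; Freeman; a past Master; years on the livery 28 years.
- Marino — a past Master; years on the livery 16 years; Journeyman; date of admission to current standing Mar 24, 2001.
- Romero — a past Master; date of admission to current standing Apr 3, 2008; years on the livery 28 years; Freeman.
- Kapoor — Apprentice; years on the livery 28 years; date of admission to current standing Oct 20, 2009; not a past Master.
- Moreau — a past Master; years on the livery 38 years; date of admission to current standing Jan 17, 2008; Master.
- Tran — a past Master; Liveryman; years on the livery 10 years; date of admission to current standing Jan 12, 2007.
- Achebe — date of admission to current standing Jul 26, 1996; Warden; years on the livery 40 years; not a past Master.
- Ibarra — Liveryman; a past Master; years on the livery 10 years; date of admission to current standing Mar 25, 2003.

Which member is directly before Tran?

Ibarra

By standing in the guild: Moreau (Master); then Achebe (Warden); then Ibarra and Tran (Liveryman); then Bianchi and Romero (Freeman); then Marino (Journeyman); then Kapoor (Apprentice).
Ibarra and Tran are each a past Master, so the next rule applies.
Ibarra and Tran both have years on the livery 10 years, so the next rule applies.
Among Ibarra and Tran, alphabetically by surname: Ibarra before Tran.
Bianchi and Romero are each a past Master, so the next rule applies.
Bianchi and Romero both have years on the livery 28 years, so the next rule applies.
Among Bianchi and Romero, alphabetically by surname: Bianchi before Romero.
Order: Moreau, Achebe, Ibarra, Tran, Bianchi, Romero, Marino, Kapoor.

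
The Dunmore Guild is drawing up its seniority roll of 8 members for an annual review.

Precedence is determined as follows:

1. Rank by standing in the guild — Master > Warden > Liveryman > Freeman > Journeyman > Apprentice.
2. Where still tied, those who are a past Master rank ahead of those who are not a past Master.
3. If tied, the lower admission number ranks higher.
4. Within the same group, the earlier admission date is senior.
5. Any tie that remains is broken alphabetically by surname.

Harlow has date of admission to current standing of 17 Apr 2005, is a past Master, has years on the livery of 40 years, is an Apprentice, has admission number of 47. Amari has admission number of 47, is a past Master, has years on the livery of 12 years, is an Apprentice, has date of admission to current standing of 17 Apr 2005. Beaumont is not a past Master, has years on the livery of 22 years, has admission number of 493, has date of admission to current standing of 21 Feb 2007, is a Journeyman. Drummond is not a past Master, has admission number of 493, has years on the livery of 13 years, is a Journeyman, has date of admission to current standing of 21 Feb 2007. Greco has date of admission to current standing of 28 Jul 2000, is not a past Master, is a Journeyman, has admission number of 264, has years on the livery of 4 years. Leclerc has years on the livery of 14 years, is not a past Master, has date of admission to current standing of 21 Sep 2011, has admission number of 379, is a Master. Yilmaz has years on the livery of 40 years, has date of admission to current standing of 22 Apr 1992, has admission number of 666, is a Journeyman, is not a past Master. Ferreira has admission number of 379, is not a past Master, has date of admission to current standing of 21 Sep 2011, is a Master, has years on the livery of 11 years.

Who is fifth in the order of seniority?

Drummond

By standing in the guild: Ferreira and Leclerc (Master); then Greco, Beaumont, Drummond and Yilmaz (Journeyman); then Amari and Harlow (Apprentice).
Ferreira and Leclerc are each not a past Master, so the next rule applies.
Ferreira and Leclerc both have admission number 379, so the next rule applies.
Ferreira and Leclerc both have date of admission to current standing 21 Sep 2011, so the next rule applies.
Among Ferreira and Leclerc, alphabetically by surname: Ferreira before Leclerc.
Greco, Beaumont, Drummond and Yilmaz are each not a past Master, so the next rule applies.
Among Greco, Beaumont, Drummond and Yilmaz, by admission number (lower first): Greco (264) before Beaumont and Drummond (493) before Yilmaz (666).
Beaumont and Drummond both have date of admission to current standing 21 Feb 2007, so the next rule applies.
Among Beaumont and Drummond, alphabetically by surname: Beaumont before Drummond.
Amari and Harlow are each a past Master, so the next rule applies.
Amari and Harlow both have admission number 47, so the next rule applies.
Amari and Harlow both have date of admission to current standing 17 Apr 2005, so the next rule applies.
Among Amari and Harlow, alphabetically by surname: Amari before Harlow.
Order: Ferreira, Leclerc, Greco, Beaumont, Drummond, Yilmaz, Amari, Harlow.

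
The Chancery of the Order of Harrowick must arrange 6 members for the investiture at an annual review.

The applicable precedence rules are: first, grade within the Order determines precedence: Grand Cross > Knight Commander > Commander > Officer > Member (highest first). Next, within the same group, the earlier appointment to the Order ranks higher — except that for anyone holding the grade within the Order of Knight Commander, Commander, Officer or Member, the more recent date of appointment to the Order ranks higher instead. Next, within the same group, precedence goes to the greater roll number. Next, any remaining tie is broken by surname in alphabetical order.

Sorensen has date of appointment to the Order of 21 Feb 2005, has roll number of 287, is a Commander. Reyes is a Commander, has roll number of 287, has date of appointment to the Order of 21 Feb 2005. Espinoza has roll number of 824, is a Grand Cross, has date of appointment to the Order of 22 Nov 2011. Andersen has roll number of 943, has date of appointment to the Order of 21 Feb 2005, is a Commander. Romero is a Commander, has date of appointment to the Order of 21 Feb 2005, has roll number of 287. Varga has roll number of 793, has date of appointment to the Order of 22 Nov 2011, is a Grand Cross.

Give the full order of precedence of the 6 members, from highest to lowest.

Espinoza, Varga, Andersen, Reyes, Romero, Sorensen

By grade within the Order: Espinoza and Varga (Grand Cross); then Andersen, Reyes, Romero and Sorensen (Commander).
Espinoza and Varga both have date of appointment to the Order 22 Nov 2011, so the next rule applies.
Among Espinoza and Varga, by roll number (higher first): Espinoza (824) before Varga (793).
Andersen, Reyes, Romero and Sorensen all have date of appointment to the Order 21 Feb 2005, so the next rule applies.
Among Andersen, Reyes, Romero and Sorensen, by roll number (higher first): Andersen (943) before Reyes, Romero and Sorensen (287).
Among Reyes, Romero and Sorensen, alphabetically by surname: Reyes before Romero before Sorensen.
Full order: Espinoza, Varga, Andersen, Reyes, Romero, Sorensen.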